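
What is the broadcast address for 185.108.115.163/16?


Network: 185.108.0.0/16
Host bits = 16
Set all host bits to 1:
Broadcast: 185.108.255.255


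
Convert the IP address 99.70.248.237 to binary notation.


99 = 01100011
70 = 01000110
248 = 11111000
237 = 11101101
Binary: 01100011.01000110.11111000.11101101


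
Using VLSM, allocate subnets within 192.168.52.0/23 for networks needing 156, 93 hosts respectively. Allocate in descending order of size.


156 hosts -> /24 (254 usable): 192.168.52.0/24
93 hosts -> /25 (126 usable): 192.168.53.0/25
Allocation: 192.168.52.0/24 (156 hosts, 254 usable); 192.168.53.0/25 (93 hosts, 126 usable)


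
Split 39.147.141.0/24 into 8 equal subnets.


New prefix = 24 + 3 = 27
Each subnet has 32 addresses
  39.147.141.0/27
  39.147.141.32/27
  39.147.141.64/27
  39.147.141.96/27
  39.147.141.128/27
  39.147.141.160/27
  39.147.141.192/27
  39.147.141.224/27
Subnets: 39.147.141.0/27, 39.147.141.32/27, 39.147.141.64/27, 39.147.141.96/27, 39.147.141.128/27, 39.147.141.160/27, 39.147.141.192/27, 39.147.141.224/27


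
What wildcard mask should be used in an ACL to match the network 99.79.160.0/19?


Subnet mask: 255.255.224.0
Wildcard = 255.255.255.255 - subnet mask
255 - 255 = 0
255 - 255 = 0
255 - 224 = 31
255 - 0 = 255
Wildcard: 0.0.31.255


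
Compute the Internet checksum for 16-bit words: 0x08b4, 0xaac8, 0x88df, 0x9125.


Sum all words (with carry folding):
+ 0x08b4 = 0x08b4
+ 0xaac8 = 0xb37c
+ 0x88df = 0x3c5c
+ 0x9125 = 0xcd81
One's complement: ~0xcd81
Checksum = 0x327e


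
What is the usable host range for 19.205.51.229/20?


Network: 19.205.48.0
Broadcast: 19.205.63.255
First usable = network + 1
Last usable = broadcast - 1
Range: 19.205.48.1 to 19.205.63.254


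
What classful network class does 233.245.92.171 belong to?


First octet: 233
Binary: 11101001
1110xxxx -> Class D (224-239)
Class D (multicast), default mask N/A


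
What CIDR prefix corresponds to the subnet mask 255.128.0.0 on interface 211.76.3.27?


Binary: 11111111.10000000.00000000.00000000
Count leading 1s
Prefix: /9


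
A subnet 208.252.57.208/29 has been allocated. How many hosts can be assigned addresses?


Host bits = 32 - 29 = 3
Total addresses = 2^3 = 8
Usable = total - 2 (network and broadcast)
Usable hosts: 6


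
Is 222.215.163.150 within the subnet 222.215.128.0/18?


Subnet network: 222.215.128.0
Test IP AND mask: 222.215.128.0
Yes, 222.215.163.150 is in 222.215.128.0/18


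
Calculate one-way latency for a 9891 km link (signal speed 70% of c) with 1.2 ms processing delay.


Speed = 0.7 * 3e5 km/s = 210000 km/s
Propagation delay = 9891 / 210000 = 0.0471 s = 47.1 ms
Processing delay = 1.2 ms
Total one-way latency = 48.3 ms


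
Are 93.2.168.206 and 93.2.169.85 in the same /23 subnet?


Mask: 255.255.254.0
93.2.168.206 AND mask = 93.2.168.0
93.2.169.85 AND mask = 93.2.168.0
Yes, same subnet (93.2.168.0)


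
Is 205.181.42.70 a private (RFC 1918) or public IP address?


RFC 1918 private ranges:
  10.0.0.0/8 (10.0.0.0 - 10.255.255.255)
  172.16.0.0/12 (172.16.0.0 - 172.31.255.255)
  192.168.0.0/16 (192.168.0.0 - 192.168.255.255)
Public (not in any RFC 1918 range)


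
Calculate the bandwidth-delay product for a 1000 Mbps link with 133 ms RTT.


BDP = bandwidth * RTT
= 1000 Mbps * 133 ms
= 1000 * 1e6 * 133 / 1000 bits
= 133000000 bits
= 16625000 bytes
= 16235.3516 KB
BDP = 133000000 bits (16625000 bytes)


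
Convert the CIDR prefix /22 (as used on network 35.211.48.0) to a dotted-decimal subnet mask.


/22 means 22 network bits, 10 host bits
Binary: 11111111111111111111110000000000
Mask: 255.255.252.0


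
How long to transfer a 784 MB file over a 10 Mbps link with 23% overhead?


Effective throughput = 10 * (1 - 23/100) = 7.7 Mbps
File size in Mb = 784 * 8 = 6272 Mb
Time = 6272 / 7.7
Time = 814.5455 seconds


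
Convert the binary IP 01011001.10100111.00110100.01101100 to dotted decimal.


01011001 = 89
10100111 = 167
00110100 = 52
01101100 = 108
IP: 89.167.52.108


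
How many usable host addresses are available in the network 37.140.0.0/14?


Host bits = 32 - 14 = 18
Total addresses = 2^18 = 262144
Usable = total - 2 (network and broadcast)
Usable hosts: 262142


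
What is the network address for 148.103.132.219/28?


IP:   10010100.01100111.10000100.11011011
Mask: 11111111.11111111.11111111.11110000
AND operation:
Net:  10010100.01100111.10000100.11010000
Network: 148.103.132.208/28


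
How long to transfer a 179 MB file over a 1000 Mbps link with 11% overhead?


Effective throughput = 1000 * (1 - 11/100) = 890 Mbps
File size in Mb = 179 * 8 = 1432 Mb
Time = 1432 / 890
Time = 1.609 seconds


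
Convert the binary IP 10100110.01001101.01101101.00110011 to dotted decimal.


10100110 = 166
01001101 = 77
01101101 = 109
00110011 = 51
IP: 166.77.109.51


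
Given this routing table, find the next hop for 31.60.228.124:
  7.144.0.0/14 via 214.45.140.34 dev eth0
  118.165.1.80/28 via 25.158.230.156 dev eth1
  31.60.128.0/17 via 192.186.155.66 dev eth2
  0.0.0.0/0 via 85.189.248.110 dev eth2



Longest prefix match for 31.60.228.124:
  /14 7.144.0.0: no
  /28 118.165.1.80: no
  /17 31.60.128.0: MATCH
  /0 0.0.0.0: MATCH
Selected: next-hop 192.186.155.66 via eth2 (matched /17)


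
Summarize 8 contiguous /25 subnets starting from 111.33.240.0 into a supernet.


Original prefix: /25
Number of subnets: 8 = 2^3
New prefix = 25 - 3 = 22
Supernet: 111.33.240.0/22


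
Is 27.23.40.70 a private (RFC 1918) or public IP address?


RFC 1918 private ranges:
  10.0.0.0/8 (10.0.0.0 - 10.255.255.255)
  172.16.0.0/12 (172.16.0.0 - 172.31.255.255)
  192.168.0.0/16 (192.168.0.0 - 192.168.255.255)
Public (not in any RFC 1918 range)


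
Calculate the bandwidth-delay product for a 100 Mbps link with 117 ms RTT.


BDP = bandwidth * RTT
= 100 Mbps * 117 ms
= 100 * 1e6 * 117 / 1000 bits
= 11700000 bits
= 1462500 bytes
= 1428.2227 KB
BDP = 11700000 bits (1462500 bytes)


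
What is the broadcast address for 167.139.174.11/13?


Network: 167.136.0.0/13
Host bits = 19
Set all host bits to 1:
Broadcast: 167.143.255.255


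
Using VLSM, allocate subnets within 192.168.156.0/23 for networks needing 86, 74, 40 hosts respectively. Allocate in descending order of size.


86 hosts -> /25 (126 usable): 192.168.156.0/25
74 hosts -> /25 (126 usable): 192.168.156.128/25
40 hosts -> /26 (62 usable): 192.168.157.0/26
Allocation: 192.168.156.0/25 (86 hosts, 126 usable); 192.168.156.128/25 (74 hosts, 126 usable); 192.168.157.0/26 (40 hosts, 62 usable)


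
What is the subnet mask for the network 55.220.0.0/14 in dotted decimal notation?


/14 means 14 network bits, 18 host bits
Binary: 11111111111111000000000000000000
Mask: 255.252.0.0


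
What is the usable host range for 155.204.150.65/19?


Network: 155.204.128.0
Broadcast: 155.204.159.255
First usable = network + 1
Last usable = broadcast - 1
Range: 155.204.128.1 to 155.204.159.254


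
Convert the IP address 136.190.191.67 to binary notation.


136 = 10001000
190 = 10111110
191 = 10111111
67 = 01000011
Binary: 10001000.10111110.10111111.01000011


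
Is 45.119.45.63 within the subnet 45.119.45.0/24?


Subnet network: 45.119.45.0
Test IP AND mask: 45.119.45.0
Yes, 45.119.45.63 is in 45.119.45.0/24


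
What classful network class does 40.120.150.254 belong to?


First octet: 40
Binary: 00101000
0xxxxxxx -> Class A (1-126)
Class A, default mask 255.0.0.0 (/8)


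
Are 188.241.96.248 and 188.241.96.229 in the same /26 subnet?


Mask: 255.255.255.192
188.241.96.248 AND mask = 188.241.96.192
188.241.96.229 AND mask = 188.241.96.192
Yes, same subnet (188.241.96.192)


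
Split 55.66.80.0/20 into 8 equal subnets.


New prefix = 20 + 3 = 23
Each subnet has 512 addresses
  55.66.80.0/23
  55.66.82.0/23
  55.66.84.0/23
  55.66.86.0/23
  55.66.88.0/23
  55.66.90.0/23
  55.66.92.0/23
  55.66.94.0/23
Subnets: 55.66.80.0/23, 55.66.82.0/23, 55.66.84.0/23, 55.66.86.0/23, 55.66.88.0/23, 55.66.90.0/23, 55.66.92.0/23, 55.66.94.0/23


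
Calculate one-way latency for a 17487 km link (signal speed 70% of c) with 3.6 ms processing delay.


Speed = 0.7 * 3e5 km/s = 210000 km/s
Propagation delay = 17487 / 210000 = 0.0833 s = 83.2714 ms
Processing delay = 3.6 ms
Total one-way latency = 86.8714 ms


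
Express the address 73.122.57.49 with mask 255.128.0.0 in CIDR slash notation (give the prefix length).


Binary: 11111111.10000000.00000000.00000000
Count leading 1s
Prefix: /9


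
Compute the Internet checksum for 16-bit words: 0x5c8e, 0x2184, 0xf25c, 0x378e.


Sum all words (with carry folding):
+ 0x5c8e = 0x5c8e
+ 0x2184 = 0x7e12
+ 0xf25c = 0x706f
+ 0x378e = 0xa7fd
One's complement: ~0xa7fd
Checksum = 0x5802


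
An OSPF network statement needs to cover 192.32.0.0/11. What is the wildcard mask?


Subnet mask: 255.224.0.0
Wildcard = 255.255.255.255 - subnet mask
255 - 255 = 0
255 - 224 = 31
255 - 0 = 255
255 - 0 = 255
Wildcard: 0.31.255.255


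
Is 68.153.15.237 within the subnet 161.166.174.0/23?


Subnet network: 161.166.174.0
Test IP AND mask: 68.153.14.0
No, 68.153.15.237 is not in 161.166.174.0/23


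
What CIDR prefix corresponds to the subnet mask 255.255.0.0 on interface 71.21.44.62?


Binary: 11111111.11111111.00000000.00000000
Count leading 1s
Prefix: /16


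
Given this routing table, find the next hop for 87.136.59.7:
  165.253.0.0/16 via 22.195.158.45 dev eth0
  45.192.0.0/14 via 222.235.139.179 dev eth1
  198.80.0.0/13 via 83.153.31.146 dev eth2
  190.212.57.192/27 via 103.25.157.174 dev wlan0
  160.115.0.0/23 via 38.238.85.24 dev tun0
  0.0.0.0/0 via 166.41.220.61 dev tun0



Longest prefix match for 87.136.59.7:
  /16 165.253.0.0: no
  /14 45.192.0.0: no
  /13 198.80.0.0: no
  /27 190.212.57.192: no
  /23 160.115.0.0: no
  /0 0.0.0.0: MATCH
Selected: next-hop 166.41.220.61 via tun0 (matched /0)


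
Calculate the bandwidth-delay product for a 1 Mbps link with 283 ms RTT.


BDP = bandwidth * RTT
= 1 Mbps * 283 ms
= 1 * 1e6 * 283 / 1000 bits
= 283000 bits
= 35375 bytes
= 34.5459 KB
BDP = 283000 bits (35375 bytes)


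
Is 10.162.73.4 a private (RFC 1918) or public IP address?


RFC 1918 private ranges:
  10.0.0.0/8 (10.0.0.0 - 10.255.255.255)
  172.16.0.0/12 (172.16.0.0 - 172.31.255.255)
  192.168.0.0/16 (192.168.0.0 - 192.168.255.255)
Private (in 10.0.0.0/8)


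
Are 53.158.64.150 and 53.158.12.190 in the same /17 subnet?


Mask: 255.255.128.0
53.158.64.150 AND mask = 53.158.0.0
53.158.12.190 AND mask = 53.158.0.0
Yes, same subnet (53.158.0.0)


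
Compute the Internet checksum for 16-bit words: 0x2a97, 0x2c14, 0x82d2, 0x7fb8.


Sum all words (with carry folding):
+ 0x2a97 = 0x2a97
+ 0x2c14 = 0x56ab
+ 0x82d2 = 0xd97d
+ 0x7fb8 = 0x5936
One's complement: ~0x5936
Checksum = 0xa6c9


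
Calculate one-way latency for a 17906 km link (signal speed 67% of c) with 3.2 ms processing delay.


Speed = 0.67 * 3e5 km/s = 201000 km/s
Propagation delay = 17906 / 201000 = 0.0891 s = 89.0846 ms
Processing delay = 3.2 ms
Total one-way latency = 92.2846 ms


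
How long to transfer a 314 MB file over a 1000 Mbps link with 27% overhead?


Effective throughput = 1000 * (1 - 27/100) = 730 Mbps
File size in Mb = 314 * 8 = 2512 Mb
Time = 2512 / 730
Time = 3.4411 seconds


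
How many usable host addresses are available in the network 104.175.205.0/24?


Host bits = 32 - 24 = 8
Total addresses = 2^8 = 256
Usable = total - 2 (network and broadcast)
Usable hosts: 254


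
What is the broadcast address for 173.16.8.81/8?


Network: 173.0.0.0/8
Host bits = 24
Set all host bits to 1:
Broadcast: 173.255.255.255


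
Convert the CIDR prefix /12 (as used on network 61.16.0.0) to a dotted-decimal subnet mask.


/12 means 12 network bits, 20 host bits
Binary: 11111111111100000000000000000000
Mask: 255.240.0.0


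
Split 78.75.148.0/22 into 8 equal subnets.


New prefix = 22 + 3 = 25
Each subnet has 128 addresses
  78.75.148.0/25
  78.75.148.128/25
  78.75.149.0/25
  78.75.149.128/25
  78.75.150.0/25
  78.75.150.128/25
  78.75.151.0/25
  78.75.151.128/25
Subnets: 78.75.148.0/25, 78.75.148.128/25, 78.75.149.0/25, 78.75.149.128/25, 78.75.150.0/25, 78.75.150.128/25, 78.75.151.0/25, 78.75.151.128/25


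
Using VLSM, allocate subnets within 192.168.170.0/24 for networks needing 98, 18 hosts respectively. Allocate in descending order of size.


98 hosts -> /25 (126 usable): 192.168.170.0/25
18 hosts -> /27 (30 usable): 192.168.170.128/27
Allocation: 192.168.170.0/25 (98 hosts, 126 usable); 192.168.170.128/27 (18 hosts, 30 usable)


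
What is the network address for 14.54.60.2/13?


IP:   00001110.00110110.00111100.00000010
Mask: 11111111.11111000.00000000.00000000
AND operation:
Net:  00001110.00110000.00000000.00000000
Network: 14.48.0.0/13


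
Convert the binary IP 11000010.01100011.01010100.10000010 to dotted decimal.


11000010 = 194
01100011 = 99
01010100 = 84
10000010 = 130
IP: 194.99.84.130


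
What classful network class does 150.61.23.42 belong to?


First octet: 150
Binary: 10010110
10xxxxxx -> Class B (128-191)
Class B, default mask 255.255.0.0 (/16)


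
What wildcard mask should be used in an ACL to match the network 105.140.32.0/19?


Subnet mask: 255.255.224.0
Wildcard = 255.255.255.255 - subnet mask
255 - 255 = 0
255 - 255 = 0
255 - 224 = 31
255 - 0 = 255
Wildcard: 0.0.31.255


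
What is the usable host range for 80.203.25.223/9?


Network: 80.128.0.0
Broadcast: 80.255.255.255
First usable = network + 1
Last usable = broadcast - 1
Range: 80.128.0.1 to 80.255.255.254


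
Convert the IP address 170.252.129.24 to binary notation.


170 = 10101010
252 = 11111100
129 = 10000001
24 = 00011000
Binary: 10101010.11111100.10000001.00011000


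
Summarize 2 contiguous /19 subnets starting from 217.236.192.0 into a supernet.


Original prefix: /19
Number of subnets: 2 = 2^1
New prefix = 19 - 1 = 18
Supernet: 217.236.192.0/18


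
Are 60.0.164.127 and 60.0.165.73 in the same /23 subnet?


Mask: 255.255.254.0
60.0.164.127 AND mask = 60.0.164.0
60.0.165.73 AND mask = 60.0.164.0
Yes, same subnet (60.0.164.0)


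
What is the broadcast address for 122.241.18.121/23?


Network: 122.241.18.0/23
Host bits = 9
Set all host bits to 1:
Broadcast: 122.241.19.255


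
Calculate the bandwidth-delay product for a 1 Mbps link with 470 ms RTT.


BDP = bandwidth * RTT
= 1 Mbps * 470 ms
= 1 * 1e6 * 470 / 1000 bits
= 470000 bits
= 58750 bytes
= 57.373 KB
BDP = 470000 bits (58750 bytes)


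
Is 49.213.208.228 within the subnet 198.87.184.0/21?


Subnet network: 198.87.184.0
Test IP AND mask: 49.213.208.0
No, 49.213.208.228 is not in 198.87.184.0/21


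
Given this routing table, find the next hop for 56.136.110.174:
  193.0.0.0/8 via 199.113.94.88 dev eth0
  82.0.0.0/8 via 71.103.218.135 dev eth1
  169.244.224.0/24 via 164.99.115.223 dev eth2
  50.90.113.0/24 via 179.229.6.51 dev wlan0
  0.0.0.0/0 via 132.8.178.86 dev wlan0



Longest prefix match for 56.136.110.174:
  /8 193.0.0.0: no
  /8 82.0.0.0: no
  /24 169.244.224.0: no
  /24 50.90.113.0: no
  /0 0.0.0.0: MATCH
Selected: next-hop 132.8.178.86 via wlan0 (matched /0)


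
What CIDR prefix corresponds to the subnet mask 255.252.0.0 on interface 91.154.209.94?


Binary: 11111111.11111100.00000000.00000000
Count leading 1s
Prefix: /14


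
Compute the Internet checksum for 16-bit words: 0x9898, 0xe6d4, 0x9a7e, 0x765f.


Sum all words (with carry folding):
+ 0x9898 = 0x9898
+ 0xe6d4 = 0x7f6d
+ 0x9a7e = 0x19ec
+ 0x765f = 0x904b
One's complement: ~0x904b
Checksum = 0x6fb4


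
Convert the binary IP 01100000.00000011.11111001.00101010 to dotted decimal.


01100000 = 96
00000011 = 3
11111001 = 249
00101010 = 42
IP: 96.3.249.42


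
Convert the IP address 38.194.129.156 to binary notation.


38 = 00100110
194 = 11000010
129 = 10000001
156 = 10011100
Binary: 00100110.11000010.10000001.10011100


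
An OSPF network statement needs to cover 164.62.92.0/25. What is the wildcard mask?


Subnet mask: 255.255.255.128
Wildcard = 255.255.255.255 - subnet mask
255 - 255 = 0
255 - 255 = 0
255 - 255 = 0
255 - 128 = 127
Wildcard: 0.0.0.127


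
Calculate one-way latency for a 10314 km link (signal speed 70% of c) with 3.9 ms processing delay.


Speed = 0.7 * 3e5 km/s = 210000 km/s
Propagation delay = 10314 / 210000 = 0.0491 s = 49.1143 ms
Processing delay = 3.9 ms
Total one-way latency = 53.0143 ms


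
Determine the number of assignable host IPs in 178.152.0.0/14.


Host bits = 32 - 14 = 18
Total addresses = 2^18 = 262144
Usable = total - 2 (network and broadcast)
Usable hosts: 262142


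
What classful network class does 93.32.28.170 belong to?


First octet: 93
Binary: 01011101
0xxxxxxx -> Class A (1-126)
Class A, default mask 255.0.0.0 (/8)


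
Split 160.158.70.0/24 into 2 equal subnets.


New prefix = 24 + 1 = 25
Each subnet has 128 addresses
  160.158.70.0/25
  160.158.70.128/25
Subnets: 160.158.70.0/25, 160.158.70.128/25


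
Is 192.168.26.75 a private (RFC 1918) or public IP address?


RFC 1918 private ranges:
  10.0.0.0/8 (10.0.0.0 - 10.255.255.255)
  172.16.0.0/12 (172.16.0.0 - 172.31.255.255)
  192.168.0.0/16 (192.168.0.0 - 192.168.255.255)
Private (in 192.168.0.0/16)


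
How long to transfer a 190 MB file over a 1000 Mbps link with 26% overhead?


Effective throughput = 1000 * (1 - 26/100) = 740 Mbps
File size in Mb = 190 * 8 = 1520 Mb
Time = 1520 / 740
Time = 2.0541 seconds


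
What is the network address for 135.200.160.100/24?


IP:   10000111.11001000.10100000.01100100
Mask: 11111111.11111111.11111111.00000000
AND operation:
Net:  10000111.11001000.10100000.00000000
Network: 135.200.160.0/24


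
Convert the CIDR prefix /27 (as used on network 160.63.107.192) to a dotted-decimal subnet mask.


/27 means 27 network bits, 5 host bits
Binary: 11111111111111111111111111100000
Mask: 255.255.255.224


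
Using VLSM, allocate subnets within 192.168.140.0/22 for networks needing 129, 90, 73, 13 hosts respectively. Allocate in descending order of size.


129 hosts -> /24 (254 usable): 192.168.140.0/24
90 hosts -> /25 (126 usable): 192.168.141.0/25
73 hosts -> /25 (126 usable): 192.168.141.128/25
13 hosts -> /28 (14 usable): 192.168.142.0/28
Allocation: 192.168.140.0/24 (129 hosts, 254 usable); 192.168.141.0/25 (90 hosts, 126 usable); 192.168.141.128/25 (73 hosts, 126 usable); 192.168.142.0/28 (13 hosts, 14 usable)


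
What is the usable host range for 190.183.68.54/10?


Network: 190.128.0.0
Broadcast: 190.191.255.255
First usable = network + 1
Last usable = broadcast - 1
Range: 190.128.0.1 to 190.191.255.254


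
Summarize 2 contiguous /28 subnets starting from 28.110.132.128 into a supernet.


Original prefix: /28
Number of subnets: 2 = 2^1
New prefix = 28 - 1 = 27
Supernet: 28.110.132.128/27


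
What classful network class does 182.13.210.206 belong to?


First octet: 182
Binary: 10110110
10xxxxxx -> Class B (128-191)
Class B, default mask 255.255.0.0 (/16)


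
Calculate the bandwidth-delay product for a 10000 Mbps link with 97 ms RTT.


BDP = bandwidth * RTT
= 10000 Mbps * 97 ms
= 10000 * 1e6 * 97 / 1000 bits
= 970000000 bits
= 121250000 bytes
= 118408.2031 KB
BDP = 970000000 bits (121250000 bytes)


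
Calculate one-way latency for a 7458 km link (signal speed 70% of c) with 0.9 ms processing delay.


Speed = 0.7 * 3e5 km/s = 210000 km/s
Propagation delay = 7458 / 210000 = 0.0355 s = 35.5143 ms
Processing delay = 0.9 ms
Total one-way latency = 36.4143 ms


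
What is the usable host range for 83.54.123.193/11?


Network: 83.32.0.0
Broadcast: 83.63.255.255
First usable = network + 1
Last usable = broadcast - 1
Range: 83.32.0.1 to 83.63.255.254


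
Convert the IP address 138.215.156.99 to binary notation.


138 = 10001010
215 = 11010111
156 = 10011100
99 = 01100011
Binary: 10001010.11010111.10011100.01100011


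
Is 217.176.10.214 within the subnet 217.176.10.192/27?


Subnet network: 217.176.10.192
Test IP AND mask: 217.176.10.192
Yes, 217.176.10.214 is in 217.176.10.192/27


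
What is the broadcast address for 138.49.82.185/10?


Network: 138.0.0.0/10
Host bits = 22
Set all host bits to 1:
Broadcast: 138.63.255.255


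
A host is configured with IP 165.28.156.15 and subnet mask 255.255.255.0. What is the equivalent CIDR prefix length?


Binary: 11111111.11111111.11111111.00000000
Count leading 1s
Prefix: /24


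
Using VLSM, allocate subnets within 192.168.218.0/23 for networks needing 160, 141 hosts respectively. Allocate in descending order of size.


160 hosts -> /24 (254 usable): 192.168.218.0/24
141 hosts -> /24 (254 usable): 192.168.219.0/24
Allocation: 192.168.218.0/24 (160 hosts, 254 usable); 192.168.219.0/24 (141 hosts, 254 usable)


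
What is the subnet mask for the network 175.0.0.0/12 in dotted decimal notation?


/12 means 12 network bits, 20 host bits
Binary: 11111111111100000000000000000000
Mask: 255.240.0.0


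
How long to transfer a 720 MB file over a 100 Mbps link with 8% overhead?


Effective throughput = 100 * (1 - 8/100) = 92 Mbps
File size in Mb = 720 * 8 = 5760 Mb
Time = 5760 / 92
Time = 62.6087 seconds


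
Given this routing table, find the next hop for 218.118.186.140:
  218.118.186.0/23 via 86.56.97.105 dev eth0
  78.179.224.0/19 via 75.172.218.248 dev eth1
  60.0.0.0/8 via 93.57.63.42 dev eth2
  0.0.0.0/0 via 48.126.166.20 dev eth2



Longest prefix match for 218.118.186.140:
  /23 218.118.186.0: MATCH
  /19 78.179.224.0: no
  /8 60.0.0.0: no
  /0 0.0.0.0: MATCH
Selected: next-hop 86.56.97.105 via eth0 (matched /23)


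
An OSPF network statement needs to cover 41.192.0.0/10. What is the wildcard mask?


Subnet mask: 255.192.0.0
Wildcard = 255.255.255.255 - subnet mask
255 - 255 = 0
255 - 192 = 63
255 - 0 = 255
255 - 0 = 255
Wildcard: 0.63.255.255


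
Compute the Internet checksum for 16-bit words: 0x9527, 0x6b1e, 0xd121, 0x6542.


Sum all words (with carry folding):
+ 0x9527 = 0x9527
+ 0x6b1e = 0x0046
+ 0xd121 = 0xd167
+ 0x6542 = 0x36aa
One's complement: ~0x36aa
Checksum = 0xc955


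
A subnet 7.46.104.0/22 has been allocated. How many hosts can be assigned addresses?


Host bits = 32 - 22 = 10
Total addresses = 2^10 = 1024
Usable = total - 2 (network and broadcast)
Usable hosts: 1022


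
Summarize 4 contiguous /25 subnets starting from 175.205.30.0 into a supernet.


Original prefix: /25
Number of subnets: 4 = 2^2
New prefix = 25 - 2 = 23
Supernet: 175.205.30.0/23


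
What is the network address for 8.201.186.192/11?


IP:   00001000.11001001.10111010.11000000
Mask: 11111111.11100000.00000000.00000000
AND operation:
Net:  00001000.11000000.00000000.00000000
Network: 8.192.0.0/11


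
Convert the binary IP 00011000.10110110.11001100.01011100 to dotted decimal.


00011000 = 24
10110110 = 182
11001100 = 204
01011100 = 92
IP: 24.182.204.92


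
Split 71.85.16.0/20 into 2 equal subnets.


New prefix = 20 + 1 = 21
Each subnet has 2048 addresses
  71.85.16.0/21
  71.85.24.0/21
Subnets: 71.85.16.0/21, 71.85.24.0/21


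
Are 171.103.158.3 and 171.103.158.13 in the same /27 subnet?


Mask: 255.255.255.224
171.103.158.3 AND mask = 171.103.158.0
171.103.158.13 AND mask = 171.103.158.0
Yes, same subnet (171.103.158.0)


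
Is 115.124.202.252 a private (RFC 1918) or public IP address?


RFC 1918 private ranges:
  10.0.0.0/8 (10.0.0.0 - 10.255.255.255)
  172.16.0.0/12 (172.16.0.0 - 172.31.255.255)
  192.168.0.0/16 (192.168.0.0 - 192.168.255.255)
Public (not in any RFC 1918 range)


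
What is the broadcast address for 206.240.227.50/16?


Network: 206.240.0.0/16
Host bits = 16
Set all host bits to 1:
Broadcast: 206.240.255.255


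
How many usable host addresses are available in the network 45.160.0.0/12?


Host bits = 32 - 12 = 20
Total addresses = 2^20 = 1048576
Usable = total - 2 (network and broadcast)
Usable hosts: 1048574


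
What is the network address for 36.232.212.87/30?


IP:   00100100.11101000.11010100.01010111
Mask: 11111111.11111111.11111111.11111100
AND operation:
Net:  00100100.11101000.11010100.01010100
Network: 36.232.212.84/30


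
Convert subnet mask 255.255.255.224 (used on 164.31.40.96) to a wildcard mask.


Subnet mask: 255.255.255.224
Wildcard = 255.255.255.255 - subnet mask
255 - 255 = 0
255 - 255 = 0
255 - 255 = 0
255 - 224 = 31
Wildcard: 0.0.0.31


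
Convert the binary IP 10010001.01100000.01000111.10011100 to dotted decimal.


10010001 = 145
01100000 = 96
01000111 = 71
10011100 = 156
IP: 145.96.71.156


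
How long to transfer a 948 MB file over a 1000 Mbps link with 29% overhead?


Effective throughput = 1000 * (1 - 29/100) = 710 Mbps
File size in Mb = 948 * 8 = 7584 Mb
Time = 7584 / 710
Time = 10.6817 seconds


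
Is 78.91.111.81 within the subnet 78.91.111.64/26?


Subnet network: 78.91.111.64
Test IP AND mask: 78.91.111.64
Yes, 78.91.111.81 is in 78.91.111.64/26


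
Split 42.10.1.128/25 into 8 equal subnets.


New prefix = 25 + 3 = 28
Each subnet has 16 addresses
  42.10.1.128/28
  42.10.1.144/28
  42.10.1.160/28
  42.10.1.176/28
  42.10.1.192/28
  42.10.1.208/28
  42.10.1.224/28
  42.10.1.240/28
Subnets: 42.10.1.128/28, 42.10.1.144/28, 42.10.1.160/28, 42.10.1.176/28, 42.10.1.192/28, 42.10.1.208/28, 42.10.1.224/28, 42.10.1.240/28


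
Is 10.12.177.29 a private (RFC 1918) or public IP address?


RFC 1918 private ranges:
  10.0.0.0/8 (10.0.0.0 - 10.255.255.255)
  172.16.0.0/12 (172.16.0.0 - 172.31.255.255)
  192.168.0.0/16 (192.168.0.0 - 192.168.255.255)
Private (in 10.0.0.0/8)


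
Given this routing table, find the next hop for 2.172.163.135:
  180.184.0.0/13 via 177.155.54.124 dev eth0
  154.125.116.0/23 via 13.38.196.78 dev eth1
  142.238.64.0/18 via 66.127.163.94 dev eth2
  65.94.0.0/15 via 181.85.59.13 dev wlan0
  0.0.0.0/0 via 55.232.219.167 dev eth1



Longest prefix match for 2.172.163.135:
  /13 180.184.0.0: no
  /23 154.125.116.0: no
  /18 142.238.64.0: no
  /15 65.94.0.0: no
  /0 0.0.0.0: MATCH
Selected: next-hop 55.232.219.167 via eth1 (matched /0)


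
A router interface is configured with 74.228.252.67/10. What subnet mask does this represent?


/10 means 10 network bits, 22 host bits
Binary: 11111111110000000000000000000000
Mask: 255.192.0.0


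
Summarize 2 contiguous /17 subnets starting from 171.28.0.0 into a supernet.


Original prefix: /17
Number of subnets: 2 = 2^1
New prefix = 17 - 1 = 16
Supernet: 171.28.0.0/16


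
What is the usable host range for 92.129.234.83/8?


Network: 92.0.0.0
Broadcast: 92.255.255.255
First usable = network + 1
Last usable = broadcast - 1
Range: 92.0.0.1 to 92.255.255.254


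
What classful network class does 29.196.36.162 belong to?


First octet: 29
Binary: 00011101
0xxxxxxx -> Class A (1-126)
Class A, default mask 255.0.0.0 (/8)


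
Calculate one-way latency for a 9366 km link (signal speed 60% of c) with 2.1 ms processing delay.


Speed = 0.6 * 3e5 km/s = 180000 km/s
Propagation delay = 9366 / 180000 = 0.052 s = 52.0333 ms
Processing delay = 2.1 ms
Total one-way latency = 54.1333 ms


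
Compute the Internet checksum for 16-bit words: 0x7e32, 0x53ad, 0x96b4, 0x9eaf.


Sum all words (with carry folding):
+ 0x7e32 = 0x7e32
+ 0x53ad = 0xd1df
+ 0x96b4 = 0x6894
+ 0x9eaf = 0x0744
One's complement: ~0x0744
Checksum = 0xf8bb


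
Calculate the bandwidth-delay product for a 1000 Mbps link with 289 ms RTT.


BDP = bandwidth * RTT
= 1000 Mbps * 289 ms
= 1000 * 1e6 * 289 / 1000 bits
= 289000000 bits
= 36125000 bytes
= 35278.3203 KB
BDP = 289000000 bits (36125000 bytes)


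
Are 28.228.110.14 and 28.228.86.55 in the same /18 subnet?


Mask: 255.255.192.0
28.228.110.14 AND mask = 28.228.64.0
28.228.86.55 AND mask = 28.228.64.0
Yes, same subnet (28.228.64.0)


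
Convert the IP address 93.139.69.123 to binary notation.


93 = 01011101
139 = 10001011
69 = 01000101
123 = 01111011
Binary: 01011101.10001011.01000101.01111011


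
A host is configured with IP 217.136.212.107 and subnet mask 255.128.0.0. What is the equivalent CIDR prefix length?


Binary: 11111111.10000000.00000000.00000000
Count leading 1s
Prefix: /9


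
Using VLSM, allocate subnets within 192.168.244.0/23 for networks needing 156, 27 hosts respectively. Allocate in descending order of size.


156 hosts -> /24 (254 usable): 192.168.244.0/24
27 hosts -> /27 (30 usable): 192.168.245.0/27
Allocation: 192.168.244.0/24 (156 hosts, 254 usable); 192.168.245.0/27 (27 hosts, 30 usable)


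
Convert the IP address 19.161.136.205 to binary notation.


19 = 00010011
161 = 10100001
136 = 10001000
205 = 11001101
Binary: 00010011.10100001.10001000.11001101


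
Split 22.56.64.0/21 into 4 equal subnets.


New prefix = 21 + 2 = 23
Each subnet has 512 addresses
  22.56.64.0/23
  22.56.66.0/23
  22.56.68.0/23
  22.56.70.0/23
Subnets: 22.56.64.0/23, 22.56.66.0/23, 22.56.68.0/23, 22.56.70.0/23


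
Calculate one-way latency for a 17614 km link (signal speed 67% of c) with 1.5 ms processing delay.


Speed = 0.67 * 3e5 km/s = 201000 km/s
Propagation delay = 17614 / 201000 = 0.0876 s = 87.6318 ms
Processing delay = 1.5 ms
Total one-way latency = 89.1318 ms


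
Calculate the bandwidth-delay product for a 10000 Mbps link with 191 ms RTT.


BDP = bandwidth * RTT
= 10000 Mbps * 191 ms
= 10000 * 1e6 * 191 / 1000 bits
= 1910000000 bits
= 238750000 bytes
= 233154.2969 KB
BDP = 1910000000 bits (238750000 bytes)


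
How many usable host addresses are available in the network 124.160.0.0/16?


Host bits = 32 - 16 = 16
Total addresses = 2^16 = 65536
Usable = total - 2 (network and broadcast)
Usable hosts: 65534


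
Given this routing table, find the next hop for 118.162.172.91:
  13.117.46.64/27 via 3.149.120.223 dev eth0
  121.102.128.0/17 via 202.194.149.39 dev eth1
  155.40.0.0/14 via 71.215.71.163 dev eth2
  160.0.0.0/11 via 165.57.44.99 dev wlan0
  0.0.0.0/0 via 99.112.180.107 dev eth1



Longest prefix match for 118.162.172.91:
  /27 13.117.46.64: no
  /17 121.102.128.0: no
  /14 155.40.0.0: no
  /11 160.0.0.0: no
  /0 0.0.0.0: MATCH
Selected: next-hop 99.112.180.107 via eth1 (matched /0)


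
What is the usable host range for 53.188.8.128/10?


Network: 53.128.0.0
Broadcast: 53.191.255.255
First usable = network + 1
Last usable = broadcast - 1
Range: 53.128.0.1 to 53.191.255.254


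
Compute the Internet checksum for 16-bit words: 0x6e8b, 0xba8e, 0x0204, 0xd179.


Sum all words (with carry folding):
+ 0x6e8b = 0x6e8b
+ 0xba8e = 0x291a
+ 0x0204 = 0x2b1e
+ 0xd179 = 0xfc97
One's complement: ~0xfc97
Checksum = 0x0368


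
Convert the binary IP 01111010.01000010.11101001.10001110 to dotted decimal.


01111010 = 122
01000010 = 66
11101001 = 233
10001110 = 142
IP: 122.66.233.142


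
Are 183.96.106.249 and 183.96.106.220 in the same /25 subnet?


Mask: 255.255.255.128
183.96.106.249 AND mask = 183.96.106.128
183.96.106.220 AND mask = 183.96.106.128
Yes, same subnet (183.96.106.128)


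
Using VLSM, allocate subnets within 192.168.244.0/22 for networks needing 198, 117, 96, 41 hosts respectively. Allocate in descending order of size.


198 hosts -> /24 (254 usable): 192.168.244.0/24
117 hosts -> /25 (126 usable): 192.168.245.0/25
96 hosts -> /25 (126 usable): 192.168.245.128/25
41 hosts -> /26 (62 usable): 192.168.246.0/26
Allocation: 192.168.244.0/24 (198 hosts, 254 usable); 192.168.245.0/25 (117 hosts, 126 usable); 192.168.245.128/25 (96 hosts, 126 usable); 192.168.246.0/26 (41 hosts, 62 usable)


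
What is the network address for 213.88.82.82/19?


IP:   11010101.01011000.01010010.01010010
Mask: 11111111.11111111.11100000.00000000
AND operation:
Net:  11010101.01011000.01000000.00000000
Network: 213.88.64.0/19


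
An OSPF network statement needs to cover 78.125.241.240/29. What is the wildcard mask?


Subnet mask: 255.255.255.248
Wildcard = 255.255.255.255 - subnet mask
255 - 255 = 0
255 - 255 = 0
255 - 255 = 0
255 - 248 = 7
Wildcard: 0.0.0.7


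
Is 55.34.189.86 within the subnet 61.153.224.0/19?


Subnet network: 61.153.224.0
Test IP AND mask: 55.34.160.0
No, 55.34.189.86 is not in 61.153.224.0/19


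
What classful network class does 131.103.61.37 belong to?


First octet: 131
Binary: 10000011
10xxxxxx -> Class B (128-191)
Class B, default mask 255.255.0.0 (/16)


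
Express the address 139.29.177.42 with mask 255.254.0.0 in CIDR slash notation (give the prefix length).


Binary: 11111111.11111110.00000000.00000000
Count leading 1s
Prefix: /15


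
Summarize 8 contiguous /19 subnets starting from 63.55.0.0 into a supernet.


Original prefix: /19
Number of subnets: 8 = 2^3
New prefix = 19 - 3 = 16
Supernet: 63.55.0.0/16


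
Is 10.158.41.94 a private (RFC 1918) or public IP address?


RFC 1918 private ranges:
  10.0.0.0/8 (10.0.0.0 - 10.255.255.255)
  172.16.0.0/12 (172.16.0.0 - 172.31.255.255)
  192.168.0.0/16 (192.168.0.0 - 192.168.255.255)
Private (in 10.0.0.0/8)


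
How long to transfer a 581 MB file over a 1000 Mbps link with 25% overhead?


Effective throughput = 1000 * (1 - 25/100) = 750 Mbps
File size in Mb = 581 * 8 = 4648 Mb
Time = 4648 / 750
Time = 6.1973 seconds


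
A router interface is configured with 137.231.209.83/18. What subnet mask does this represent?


/18 means 18 network bits, 14 host bits
Binary: 11111111111111111100000000000000
Mask: 255.255.192.0


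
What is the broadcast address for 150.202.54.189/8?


Network: 150.0.0.0/8
Host bits = 24
Set all host bits to 1:
Broadcast: 150.255.255.255


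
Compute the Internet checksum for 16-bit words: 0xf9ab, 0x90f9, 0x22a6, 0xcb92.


Sum all words (with carry folding):
+ 0xf9ab = 0xf9ab
+ 0x90f9 = 0x8aa5
+ 0x22a6 = 0xad4b
+ 0xcb92 = 0x78de
One's complement: ~0x78de
Checksum = 0x8721


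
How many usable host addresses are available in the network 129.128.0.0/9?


Host bits = 32 - 9 = 23
Total addresses = 2^23 = 8388608
Usable = total - 2 (network and broadcast)
Usable hosts: 8388606


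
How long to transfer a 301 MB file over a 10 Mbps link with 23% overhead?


Effective throughput = 10 * (1 - 23/100) = 7.7 Mbps
File size in Mb = 301 * 8 = 2408 Mb
Time = 2408 / 7.7
Time = 312.7273 seconds


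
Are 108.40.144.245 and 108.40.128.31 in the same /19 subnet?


Mask: 255.255.224.0
108.40.144.245 AND mask = 108.40.128.0
108.40.128.31 AND mask = 108.40.128.0
Yes, same subnet (108.40.128.0)


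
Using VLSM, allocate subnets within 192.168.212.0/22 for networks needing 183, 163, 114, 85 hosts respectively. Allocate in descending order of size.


183 hosts -> /24 (254 usable): 192.168.212.0/24
163 hosts -> /24 (254 usable): 192.168.213.0/24
114 hosts -> /25 (126 usable): 192.168.214.0/25
85 hosts -> /25 (126 usable): 192.168.214.128/25
Allocation: 192.168.212.0/24 (183 hosts, 254 usable); 192.168.213.0/24 (163 hosts, 254 usable); 192.168.214.0/25 (114 hosts, 126 usable); 192.168.214.128/25 (85 hosts, 126 usable)


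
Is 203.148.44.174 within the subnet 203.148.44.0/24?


Subnet network: 203.148.44.0
Test IP AND mask: 203.148.44.0
Yes, 203.148.44.174 is in 203.148.44.0/24


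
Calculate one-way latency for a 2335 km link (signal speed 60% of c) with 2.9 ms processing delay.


Speed = 0.6 * 3e5 km/s = 180000 km/s
Propagation delay = 2335 / 180000 = 0.013 s = 12.9722 ms
Processing delay = 2.9 ms
Total one-way latency = 15.8722 ms


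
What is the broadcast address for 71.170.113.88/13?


Network: 71.168.0.0/13
Host bits = 19
Set all host bits to 1:
Broadcast: 71.175.255.255


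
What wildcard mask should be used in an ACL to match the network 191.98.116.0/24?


Subnet mask: 255.255.255.0
Wildcard = 255.255.255.255 - subnet mask
255 - 255 = 0
255 - 255 = 0
255 - 255 = 0
255 - 0 = 255
Wildcard: 0.0.0.255


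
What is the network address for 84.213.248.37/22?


IP:   01010100.11010101.11111000.00100101
Mask: 11111111.11111111.11111100.00000000
AND operation:
Net:  01010100.11010101.11111000.00000000
Network: 84.213.248.0/22


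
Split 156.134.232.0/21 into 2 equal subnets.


New prefix = 21 + 1 = 22
Each subnet has 1024 addresses
  156.134.232.0/22
  156.134.236.0/22
Subnets: 156.134.232.0/22, 156.134.236.0/22


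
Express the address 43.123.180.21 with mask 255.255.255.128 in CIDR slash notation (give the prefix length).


Binary: 11111111.11111111.11111111.10000000
Count leading 1s
Prefix: /25


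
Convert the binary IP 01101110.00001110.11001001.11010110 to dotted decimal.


01101110 = 110
00001110 = 14
11001001 = 201
11010110 = 214
IP: 110.14.201.214


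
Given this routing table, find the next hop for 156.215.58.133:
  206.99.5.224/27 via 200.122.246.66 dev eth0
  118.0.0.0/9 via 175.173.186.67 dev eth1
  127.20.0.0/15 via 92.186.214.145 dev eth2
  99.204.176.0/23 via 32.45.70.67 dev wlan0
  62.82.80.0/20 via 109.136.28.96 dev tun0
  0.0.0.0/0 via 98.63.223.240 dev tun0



Longest prefix match for 156.215.58.133:
  /27 206.99.5.224: no
  /9 118.0.0.0: no
  /15 127.20.0.0: no
  /23 99.204.176.0: no
  /20 62.82.80.0: no
  /0 0.0.0.0: MATCH
Selected: next-hop 98.63.223.240 via tun0 (matched /0)


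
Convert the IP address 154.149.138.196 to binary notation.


154 = 10011010
149 = 10010101
138 = 10001010
196 = 11000100
Binary: 10011010.10010101.10001010.11000100


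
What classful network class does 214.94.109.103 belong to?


First octet: 214
Binary: 11010110
110xxxxx -> Class C (192-223)
Class C, default mask 255.255.255.0 (/24)


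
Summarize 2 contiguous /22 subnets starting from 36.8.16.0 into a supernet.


Original prefix: /22
Number of subnets: 2 = 2^1
New prefix = 22 - 1 = 21
Supernet: 36.8.16.0/21


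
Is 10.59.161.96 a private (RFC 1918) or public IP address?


RFC 1918 private ranges:
  10.0.0.0/8 (10.0.0.0 - 10.255.255.255)
  172.16.0.0/12 (172.16.0.0 - 172.31.255.255)
  192.168.0.0/16 (192.168.0.0 - 192.168.255.255)
Private (in 10.0.0.0/8)


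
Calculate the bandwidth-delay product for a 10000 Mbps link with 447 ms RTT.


BDP = bandwidth * RTT
= 10000 Mbps * 447 ms
= 10000 * 1e6 * 447 / 1000 bits
= 4470000000 bits
= 558750000 bytes
= 545654.2969 KB
BDP = 4470000000 bits (558750000 bytes)


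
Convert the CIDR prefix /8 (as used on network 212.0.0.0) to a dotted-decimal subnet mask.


/8 means 8 network bits, 24 host bits
Binary: 11111111000000000000000000000000
Mask: 255.0.0.0


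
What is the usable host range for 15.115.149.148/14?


Network: 15.112.0.0
Broadcast: 15.115.255.255
First usable = network + 1
Last usable = broadcast - 1
Range: 15.112.0.1 to 15.115.255.254


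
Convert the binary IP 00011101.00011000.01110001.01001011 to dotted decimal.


00011101 = 29
00011000 = 24
01110001 = 113
01001011 = 75
IP: 29.24.113.75


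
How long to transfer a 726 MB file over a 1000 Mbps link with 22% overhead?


Effective throughput = 1000 * (1 - 22/100) = 780 Mbps
File size in Mb = 726 * 8 = 5808 Mb
Time = 5808 / 780
Time = 7.4462 seconds


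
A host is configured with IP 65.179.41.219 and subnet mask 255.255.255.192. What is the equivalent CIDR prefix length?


Binary: 11111111.11111111.11111111.11000000
Count leading 1s
Prefix: /26


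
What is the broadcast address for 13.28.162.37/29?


Network: 13.28.162.32/29
Host bits = 3
Set all host bits to 1:
Broadcast: 13.28.162.39


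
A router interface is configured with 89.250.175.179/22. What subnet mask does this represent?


/22 means 22 network bits, 10 host bits
Binary: 11111111111111111111110000000000
Mask: 255.255.252.0


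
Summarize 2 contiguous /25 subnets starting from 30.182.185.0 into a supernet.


Original prefix: /25
Number of subnets: 2 = 2^1
New prefix = 25 - 1 = 24
Supernet: 30.182.185.0/24
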